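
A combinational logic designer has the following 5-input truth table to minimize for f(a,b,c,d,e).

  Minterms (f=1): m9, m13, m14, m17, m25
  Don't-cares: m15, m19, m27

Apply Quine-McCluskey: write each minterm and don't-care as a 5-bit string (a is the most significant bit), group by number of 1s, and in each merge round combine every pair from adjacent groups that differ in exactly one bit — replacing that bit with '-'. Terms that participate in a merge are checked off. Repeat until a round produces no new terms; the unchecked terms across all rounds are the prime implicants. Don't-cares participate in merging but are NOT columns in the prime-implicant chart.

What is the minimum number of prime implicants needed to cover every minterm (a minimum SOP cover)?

Round 0: 01001✓ 01101✓ 01110✓ 01111✓ 10001✓ 10011✓ 11001✓ 11011✓
Round 1: -1001 01-01 011-1 0111- 1-001✓ 1-011✓ 100-1✓ 110-1✓
Round 2: 1-0-1
PIs = {-1001, 01-01, 011-1, 0111-, 1-0-1}
Coverage chart:
  m9: -1001,01-01
  m13: 01-01,011-1
  m14: 0111- ←essential
  m17: 1-0-1 ←essential
  m25: -1001,1-0-1
Essential: 0111-, 1-0-1
Petrick residual → 01-01
Min cover (3 terms): a'bd'e + a'bcd + ac'e

3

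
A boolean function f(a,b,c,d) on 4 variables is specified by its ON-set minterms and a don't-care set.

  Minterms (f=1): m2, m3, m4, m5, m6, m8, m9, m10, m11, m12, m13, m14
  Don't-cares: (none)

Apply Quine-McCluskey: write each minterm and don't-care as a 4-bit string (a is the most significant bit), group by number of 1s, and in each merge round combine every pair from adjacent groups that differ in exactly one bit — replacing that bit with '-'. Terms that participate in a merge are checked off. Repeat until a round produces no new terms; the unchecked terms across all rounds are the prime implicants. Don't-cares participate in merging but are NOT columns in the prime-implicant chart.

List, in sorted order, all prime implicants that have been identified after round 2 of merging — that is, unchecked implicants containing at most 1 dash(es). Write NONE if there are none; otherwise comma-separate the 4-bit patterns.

[col 0] 0010*, 0011*, 0100*, 0101*, 0110*, 1000*, 1001*, 1010*, 1011*, 1100*, 1101*, 1110*
[col 1] -010*, -011*, -100*, -101*, -110*, 0-10*, 001-*, 01-0*, 010-*, 1-00*, 1-01*, 1-10*, 10-0*, 10-1*, 100-*, 101-*, 11-0*, 110-*
[col 2] --10, -01-, -1-0, -10-, 1--0, 1-0-, 10--
Prime implicants: --10, -01-, -1-0, -10-, 1--0, 1-0-, 10--

NONE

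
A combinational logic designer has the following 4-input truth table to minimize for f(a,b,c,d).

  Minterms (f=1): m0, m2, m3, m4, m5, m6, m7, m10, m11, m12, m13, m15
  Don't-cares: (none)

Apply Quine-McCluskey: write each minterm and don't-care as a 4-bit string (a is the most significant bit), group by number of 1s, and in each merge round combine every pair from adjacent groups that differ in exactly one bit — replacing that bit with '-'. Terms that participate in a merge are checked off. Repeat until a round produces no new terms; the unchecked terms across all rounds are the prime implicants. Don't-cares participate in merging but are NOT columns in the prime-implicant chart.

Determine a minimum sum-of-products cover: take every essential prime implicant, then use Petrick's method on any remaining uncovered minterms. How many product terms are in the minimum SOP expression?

4

Round 0: 0000✓ 0010✓ 0011✓ 0100✓ 0101✓ 0110✓ 0111✓ 1010✓ 1011✓ 1100✓ 1101✓ 1111✓
Round 1: -010✓ -011✓ -100✓ -101✓ -111✓ 0-00✓ 0-10✓ 0-11✓ 00-0✓ 001-✓ 01-0✓ 01-1✓ 010-✓ 011-✓ 1-11✓ 101-✓ 11-1✓ 110-✓
Round 2: --11 -01- -1-1 -10- 0--0 0-1- 01--
PIs = {--11, -01-, -1-1, -10-, 0--0, 0-1-, 01--}
Coverage chart:
  m0: 0--0 ←essential
  m2: -01-,0--0,0-1-
  m3: --11,-01-,0-1-
  m4: -10-,0--0,01--
  m5: -1-1,-10-,01--
  m6: 0--0,0-1-,01--
  m7: --11,-1-1,0-1-,01--
  m10: -01- ←essential
  m11: --11,-01-
  m12: -10- ←essential
  m13: -1-1,-10-
  m15: --11,-1-1
Essential: -01-, -10-, 0--0
Petrick residual → --11
Min cover (4 terms): cd + b'c + bc' + a'd'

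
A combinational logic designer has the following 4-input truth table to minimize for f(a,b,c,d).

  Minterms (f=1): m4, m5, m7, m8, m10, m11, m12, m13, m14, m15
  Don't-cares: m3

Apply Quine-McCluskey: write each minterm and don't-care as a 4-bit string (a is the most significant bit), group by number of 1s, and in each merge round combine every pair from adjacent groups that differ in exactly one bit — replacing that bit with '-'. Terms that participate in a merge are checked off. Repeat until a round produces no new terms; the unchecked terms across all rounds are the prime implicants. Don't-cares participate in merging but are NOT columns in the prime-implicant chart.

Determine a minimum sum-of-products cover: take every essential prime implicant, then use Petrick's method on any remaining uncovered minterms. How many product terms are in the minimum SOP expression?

3

[col 0] 0011*, 0100*, 0101*, 0111*, 1000*, 1010*, 1011*, 1100*, 1101*, 1110*, 1111*
[col 1] -011*, -100*, -101*, -111*, 0-11*, 01-1*, 010-*, 1-00*, 1-10*, 1-11*, 10-0*, 101-*, 11-0*, 11-1*, 110-*, 111-*
[col 2] --11, -1-1, -10-, 1--0, 1-1-, 11--
Prime implicants: --11, -1-1, -10-, 1--0, 1-1-, 11--
PI chart (minterm → PIs covering it):
  4 | -10-  (sole → essential)
  5 | -1-1,-10-
  7 | --11,-1-1
  8 | 1--0  (sole → essential)
  10 | 1--0,1-1-
  11 | --11,1-1-
  12 | -10-,1--0,11--
  13 | -1-1,-10-,11--
  14 | 1--0,1-1-,11--
  15 | --11,-1-1,1-1-,11--
Essential prime implicants: -10-, 1--0
Petrick residual → --11
Minimum SOP uses 3 PIs: cd + bc' + ad'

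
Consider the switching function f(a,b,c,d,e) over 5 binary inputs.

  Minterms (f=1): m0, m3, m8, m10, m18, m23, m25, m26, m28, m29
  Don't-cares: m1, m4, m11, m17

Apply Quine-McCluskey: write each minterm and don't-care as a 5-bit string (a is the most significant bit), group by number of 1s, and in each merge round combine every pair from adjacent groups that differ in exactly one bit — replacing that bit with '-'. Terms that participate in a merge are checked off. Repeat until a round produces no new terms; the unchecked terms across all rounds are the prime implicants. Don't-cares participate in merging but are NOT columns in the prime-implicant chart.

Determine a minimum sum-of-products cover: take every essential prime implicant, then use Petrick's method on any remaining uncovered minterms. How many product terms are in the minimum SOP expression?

[col 0] 00000*, 00001*, 00011*, 00100*, 01000*, 01010*, 01011*, 10001*, 10010*, 10111, 11001*, 11010*, 11100*, 11101*
[col 1] -0001, -1010, 0-000, 0-011, 00-00, 000-1, 0000-, 010-0, 0101-, 1-001, 1-010, 11-01, 1110-
Prime implicants: -0001, -1010, 0-000, 0-011, 00-00, 000-1, 0000-, 010-0, 0101-, 1-001, 1-010, 10111, 11-01, 1110-
PI chart (minterm → PIs covering it):
  0 | 0-000,00-00,0000-
  3 | 0-011,000-1
  8 | 0-000,010-0
  10 | -1010,010-0,0101-
  18 | 1-010  (sole → essential)
  23 | 10111  (sole → essential)
  25 | 1-001,11-01
  26 | -1010,1-010
  28 | 1110-  (sole → essential)
  29 | 11-01,1110-
Essential prime implicants: 1-010, 10111, 1110-
Petrick residual → -1010, 0-000, 0-011, 1-001
Minimum SOP uses 7 PIs: bc'de' + a'c'd'e' + a'c'de + ac'd'e + ac'de' + ab'cde + abcd'

7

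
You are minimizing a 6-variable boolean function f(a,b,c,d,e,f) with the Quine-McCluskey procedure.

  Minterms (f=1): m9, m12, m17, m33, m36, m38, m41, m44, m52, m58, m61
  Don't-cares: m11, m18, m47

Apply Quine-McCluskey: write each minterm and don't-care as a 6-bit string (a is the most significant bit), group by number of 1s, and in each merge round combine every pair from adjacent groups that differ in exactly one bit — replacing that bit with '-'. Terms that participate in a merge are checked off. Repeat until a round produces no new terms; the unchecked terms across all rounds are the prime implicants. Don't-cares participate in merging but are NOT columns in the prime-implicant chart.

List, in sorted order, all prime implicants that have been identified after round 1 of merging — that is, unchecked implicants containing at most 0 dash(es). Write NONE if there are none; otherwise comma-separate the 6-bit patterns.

size-2^0 implicants → 001001(✓)  001011(✓)  001100(✓)  010001  010010  100001(✓)  100100(✓)  100110(✓)  101001(✓)  101100(✓)  101111  110100(✓)  111010  111101
size-2^1 implicants → -01001  -01100  0010-1  1-0100  10-001  10-100  1001-0
Unchecked terms (primes): -01001, -01100, 0010-1, 010001, 010010, 1-0100, 10-001, 10-100, 1001-0, 101111, 111010, 111101

010001, 010010, 101111, 111010, 111101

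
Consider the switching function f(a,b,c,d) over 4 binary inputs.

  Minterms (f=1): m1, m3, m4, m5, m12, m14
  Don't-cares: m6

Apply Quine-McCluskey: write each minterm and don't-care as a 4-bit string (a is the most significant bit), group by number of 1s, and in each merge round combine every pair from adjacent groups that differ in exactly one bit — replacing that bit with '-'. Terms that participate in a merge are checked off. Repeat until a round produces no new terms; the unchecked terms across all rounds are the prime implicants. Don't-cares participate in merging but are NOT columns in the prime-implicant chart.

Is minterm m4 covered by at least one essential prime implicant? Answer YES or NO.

[col 0] 0001*, 0011*, 0100*, 0101*, 0110*, 1100*, 1110*
[col 1] -100*, -110*, 0-01, 00-1, 01-0*, 010-, 11-0*
[col 2] -1-0
Prime implicants: -1-0, 0-01, 00-1, 010-
PI chart (minterm → PIs covering it):
  1 | 0-01,00-1
  3 | 00-1  (sole → essential)
  4 | -1-0,010-
  5 | 0-01,010-
  12 | -1-0  (sole → essential)
  14 | -1-0  (sole → essential)
Essential prime implicants: -1-0, 00-1

YES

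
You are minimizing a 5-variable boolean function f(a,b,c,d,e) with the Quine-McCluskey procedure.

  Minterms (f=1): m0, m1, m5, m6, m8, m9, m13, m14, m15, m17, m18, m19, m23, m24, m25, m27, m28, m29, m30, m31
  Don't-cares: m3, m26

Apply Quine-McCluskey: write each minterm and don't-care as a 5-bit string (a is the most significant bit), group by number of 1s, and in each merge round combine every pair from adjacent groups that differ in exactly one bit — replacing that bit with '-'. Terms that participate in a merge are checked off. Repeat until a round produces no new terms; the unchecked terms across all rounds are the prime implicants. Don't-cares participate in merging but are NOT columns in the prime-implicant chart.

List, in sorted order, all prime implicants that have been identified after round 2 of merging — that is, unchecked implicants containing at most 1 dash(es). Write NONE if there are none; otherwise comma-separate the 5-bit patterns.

0-110

size-2^0 implicants → 00000(✓)  00001(✓)  00011(✓)  00101(✓)  00110(✓)  01000(✓)  01001(✓)  01101(✓)  01110(✓)  01111(✓)  10001(✓)  10010(✓)  10011(✓)  10111(✓)  11000(✓)  11001(✓)  11010(✓)  11011(✓)  11100(✓)  11101(✓)  11110(✓)  11111(✓)
size-2^1 implicants → -0001(✓)  -0011(✓)  -1000(✓)  -1001(✓)  -1101(✓)  -1110(✓)  -1111(✓)  0-000(✓)  0-001(✓)  0-101(✓)  0-110  00-01(✓)  000-1(✓)  0000-(✓)  01-01(✓)  0100-(✓)  011-1(✓)  0111-(✓)  1-001(✓)  1-010(✓)  1-011(✓)  1-111(✓)  10-11(✓)  100-1(✓)  1001-(✓)  11-00(✓)  11-01(✓)  11-10(✓)  11-11(✓)  110-0(✓)  110-1(✓)  1100-(✓)  1101-(✓)  111-0(✓)  111-1(✓)  1110-(✓)  1111-(✓)
size-2^2 implicants → --001  -00-1  -1-01  -100-  -11-1  -111-  0--01  0-00-  1--11  1-0-1  1-01-  11--0(✓)  11--1(✓)  11-0-(✓)  11-1-(✓)  110--(✓)  111--(✓)
size-2^3 implicants → 11---
Unchecked terms (primes): --001, -00-1, -1-01, -100-, -11-1, -111-, 0--01, 0-00-, 0-110, 1--11, 1-0-1, 1-01-, 11---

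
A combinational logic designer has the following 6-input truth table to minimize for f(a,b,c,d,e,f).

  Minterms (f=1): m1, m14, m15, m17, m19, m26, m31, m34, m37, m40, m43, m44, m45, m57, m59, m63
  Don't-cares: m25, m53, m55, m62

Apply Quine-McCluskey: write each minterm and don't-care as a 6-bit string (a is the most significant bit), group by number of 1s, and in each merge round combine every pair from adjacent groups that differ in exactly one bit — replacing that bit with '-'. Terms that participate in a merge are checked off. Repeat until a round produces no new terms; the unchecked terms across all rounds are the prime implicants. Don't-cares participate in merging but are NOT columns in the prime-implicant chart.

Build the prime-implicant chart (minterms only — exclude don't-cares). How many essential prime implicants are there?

7

Round 0: 000001✓ 001110✓ 001111✓ 010001✓ 010011✓ 011001✓ 011010 011111✓ 100010 100101✓ 101000✓ 101011✓ 101100✓ 101101✓ 110101✓ 110111✓ 111001✓ 111011✓ 111110✓ 111111✓
Round 1: -11001 -11111 0-0001 0-1111 00111- 01-001 0100-1 1-0101 1-1011 10-101 101-00 10110- 11-111 1101-1 111-11 1110-1 11111-
PIs = {-11001, -11111, 0-0001, 0-1111, 00111-, 01-001, 0100-1, 011010, 1-0101, 1-1011, 10-101, 100010, 101-00, 10110-, 11-111, 1101-1, 111-11, 1110-1, 11111-}
Coverage chart:
  m1: 0-0001 ←essential
  m14: 00111- ←essential
  m15: 0-1111,00111-
  m17: 0-0001,01-001,0100-1
  m19: 0100-1 ←essential
  m26: 011010 ←essential
  m31: -11111,0-1111
  m34: 100010 ←essential
  m37: 1-0101,10-101
  m40: 101-00 ←essential
  m43: 1-1011 ←essential
  m44: 101-00,10110-
  m45: 10-101,10110-
  m57: -11001,1110-1
  m59: 1-1011,111-11,1110-1
  m63: -11111,11-111,111-11,11111-
Essential: 0-0001, 00111-, 0100-1, 011010, 1-1011, 100010, 101-00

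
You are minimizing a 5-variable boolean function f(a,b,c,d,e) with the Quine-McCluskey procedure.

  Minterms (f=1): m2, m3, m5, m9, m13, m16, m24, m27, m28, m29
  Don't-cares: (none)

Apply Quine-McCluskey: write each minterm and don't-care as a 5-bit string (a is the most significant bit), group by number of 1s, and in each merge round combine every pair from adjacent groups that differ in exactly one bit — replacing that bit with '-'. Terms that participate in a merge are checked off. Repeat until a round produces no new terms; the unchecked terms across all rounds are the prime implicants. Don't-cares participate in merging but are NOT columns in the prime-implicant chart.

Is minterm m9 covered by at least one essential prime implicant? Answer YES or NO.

[col 0] 00010*, 00011*, 00101*, 01001*, 01101*, 10000*, 11000*, 11011, 11100*, 11101*
[col 1] -1101, 0-101, 0001-, 01-01, 1-000, 11-00, 1110-
Prime implicants: -1101, 0-101, 0001-, 01-01, 1-000, 11-00, 11011, 1110-
PI chart (minterm → PIs covering it):
  2 | 0001-  (sole → essential)
  3 | 0001-  (sole → essential)
  5 | 0-101  (sole → essential)
  9 | 01-01  (sole → essential)
  13 | -1101,0-101,01-01
  16 | 1-000  (sole → essential)
  24 | 1-000,11-00
  27 | 11011  (sole → essential)
  28 | 11-00,1110-
  29 | -1101,1110-
Essential prime implicants: 0-101, 0001-, 01-01, 1-000, 11011

YES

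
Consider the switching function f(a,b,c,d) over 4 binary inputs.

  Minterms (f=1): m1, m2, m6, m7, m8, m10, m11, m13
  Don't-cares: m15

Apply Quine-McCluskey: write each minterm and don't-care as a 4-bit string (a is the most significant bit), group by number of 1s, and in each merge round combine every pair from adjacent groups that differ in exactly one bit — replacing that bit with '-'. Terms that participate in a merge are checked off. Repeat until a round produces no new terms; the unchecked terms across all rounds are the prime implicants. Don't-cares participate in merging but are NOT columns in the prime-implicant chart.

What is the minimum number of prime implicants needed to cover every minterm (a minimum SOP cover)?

Round 0: 0001 0010✓ 0110✓ 0111✓ 1000✓ 1010✓ 1011✓ 1101✓ 1111✓
Round 1: -010 -111 0-10 011- 1-11 10-0 101- 11-1
PIs = {-010, -111, 0-10, 0001, 011-, 1-11, 10-0, 101-, 11-1}
Coverage chart:
  m1: 0001 ←essential
  m2: -010,0-10
  m6: 0-10,011-
  m7: -111,011-
  m8: 10-0 ←essential
  m10: -010,10-0,101-
  m11: 1-11,101-
  m13: 11-1 ←essential
Essential: 0001, 10-0, 11-1
Petrick residual → -010, 011-, 1-11
Min cover (6 terms): b'cd' + a'b'c'd + a'bc + acd + ab'd' + abd

6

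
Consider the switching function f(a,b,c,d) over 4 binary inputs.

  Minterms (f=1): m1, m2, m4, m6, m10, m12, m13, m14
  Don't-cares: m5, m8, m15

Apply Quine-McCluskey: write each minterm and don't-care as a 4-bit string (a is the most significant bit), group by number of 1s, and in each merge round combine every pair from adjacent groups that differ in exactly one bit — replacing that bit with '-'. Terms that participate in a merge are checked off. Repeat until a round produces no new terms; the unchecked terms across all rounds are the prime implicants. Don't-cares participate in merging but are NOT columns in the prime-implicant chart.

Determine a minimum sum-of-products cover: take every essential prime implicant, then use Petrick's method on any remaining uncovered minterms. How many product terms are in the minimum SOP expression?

size-2^0 implicants → 0001(✓)  0010(✓)  0100(✓)  0101(✓)  0110(✓)  1000(✓)  1010(✓)  1100(✓)  1101(✓)  1110(✓)  1111(✓)
size-2^1 implicants → -010(✓)  -100(✓)  -101(✓)  -110(✓)  0-01  0-10(✓)  01-0(✓)  010-(✓)  1-00(✓)  1-10(✓)  10-0(✓)  11-0(✓)  11-1(✓)  110-(✓)  111-(✓)
size-2^2 implicants → --10  -1-0  -10-  1--0  11--
Unchecked terms (primes): --10, -1-0, -10-, 0-01, 1--0, 11--
Minterm coverage:
  m1 ⊆ 0-01 [E]
  m2 ⊆ --10 [E]
  m4 ⊆ -1-0,-10-
  m6 ⊆ --10,-1-0
  m10 ⊆ --10,1--0
  m12 ⊆ -1-0,-10-,1--0,11--
  m13 ⊆ -10-,11--
  m14 ⊆ --10,-1-0,1--0,11--
E = {--10, 0-01}
Petrick residual → -10-
Cover = cd' + bc' + a'c'd  |cover|=3

3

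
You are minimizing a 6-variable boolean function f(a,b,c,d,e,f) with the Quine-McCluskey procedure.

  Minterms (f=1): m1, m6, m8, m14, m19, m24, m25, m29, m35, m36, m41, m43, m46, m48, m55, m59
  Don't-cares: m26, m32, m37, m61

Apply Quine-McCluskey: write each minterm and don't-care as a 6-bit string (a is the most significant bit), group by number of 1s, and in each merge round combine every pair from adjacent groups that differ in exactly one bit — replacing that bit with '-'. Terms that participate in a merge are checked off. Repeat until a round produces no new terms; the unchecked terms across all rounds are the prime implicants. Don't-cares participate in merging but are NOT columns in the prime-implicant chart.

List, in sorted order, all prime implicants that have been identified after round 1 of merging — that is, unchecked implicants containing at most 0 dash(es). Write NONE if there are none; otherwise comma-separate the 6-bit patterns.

size-2^0 implicants → 000001  000110(✓)  001000(✓)  001110(✓)  010011  011000(✓)  011001(✓)  011010(✓)  011101(✓)  100000(✓)  100011(✓)  100100(✓)  100101(✓)  101001(✓)  101011(✓)  101110(✓)  110000(✓)  110111  111011(✓)  111101(✓)
size-2^1 implicants → -01110  -11101  0-1000  00-110  011-01  0110-0  01100-  1-0000  1-1011  10-011  100-00  10010-  1010-1
Unchecked terms (primes): -01110, -11101, 0-1000, 00-110, 000001, 010011, 011-01, 0110-0, 01100-, 1-0000, 1-1011, 10-011, 100-00, 10010-, 1010-1, 110111

000001, 010011, 110111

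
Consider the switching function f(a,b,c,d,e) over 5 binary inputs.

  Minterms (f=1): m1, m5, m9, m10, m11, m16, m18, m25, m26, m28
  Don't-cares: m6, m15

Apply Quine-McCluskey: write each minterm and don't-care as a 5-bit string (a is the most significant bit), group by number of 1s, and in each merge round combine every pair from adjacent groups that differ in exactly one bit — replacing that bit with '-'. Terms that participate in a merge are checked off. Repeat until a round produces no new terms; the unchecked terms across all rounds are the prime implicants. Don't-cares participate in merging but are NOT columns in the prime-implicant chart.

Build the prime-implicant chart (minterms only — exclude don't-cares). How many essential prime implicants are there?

4

[col 0] 00001*, 00101*, 00110, 01001*, 01010*, 01011*, 01111*, 10000*, 10010*, 11001*, 11010*, 11100
[col 1] -1001, -1010, 0-001, 00-01, 01-11, 010-1, 0101-, 1-010, 100-0
Prime implicants: -1001, -1010, 0-001, 00-01, 00110, 01-11, 010-1, 0101-, 1-010, 100-0, 11100
PI chart (minterm → PIs covering it):
  1 | 0-001,00-01
  5 | 00-01  (sole → essential)
  9 | -1001,0-001,010-1
  10 | -1010,0101-
  11 | 01-11,010-1,0101-
  16 | 100-0  (sole → essential)
  18 | 1-010,100-0
  25 | -1001  (sole → essential)
  26 | -1010,1-010
  28 | 11100  (sole → essential)
Essential prime implicants: -1001, 00-01, 100-0, 11100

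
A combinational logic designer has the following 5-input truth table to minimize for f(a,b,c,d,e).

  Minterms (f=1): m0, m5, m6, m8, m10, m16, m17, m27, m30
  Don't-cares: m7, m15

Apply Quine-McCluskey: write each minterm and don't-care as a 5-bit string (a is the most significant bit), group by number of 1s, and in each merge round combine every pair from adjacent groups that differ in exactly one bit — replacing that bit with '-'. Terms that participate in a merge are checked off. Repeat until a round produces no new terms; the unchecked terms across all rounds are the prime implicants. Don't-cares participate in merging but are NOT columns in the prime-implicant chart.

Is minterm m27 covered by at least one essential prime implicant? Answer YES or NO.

size-2^0 implicants → 00000(✓)  00101(✓)  00110(✓)  00111(✓)  01000(✓)  01010(✓)  01111(✓)  10000(✓)  10001(✓)  11011  11110
size-2^1 implicants → -0000  0-000  0-111  001-1  0011-  010-0  1000-
Unchecked terms (primes): -0000, 0-000, 0-111, 001-1, 0011-, 010-0, 1000-, 11011, 11110
Minterm coverage:
  m0 ⊆ -0000,0-000
  m5 ⊆ 001-1 [E]
  m6 ⊆ 0011- [E]
  m8 ⊆ 0-000,010-0
  m10 ⊆ 010-0 [E]
  m16 ⊆ -0000,1000-
  m17 ⊆ 1000- [E]
  m27 ⊆ 11011 [E]
  m30 ⊆ 11110 [E]
E = {001-1, 0011-, 010-0, 1000-, 11011, 11110}

YES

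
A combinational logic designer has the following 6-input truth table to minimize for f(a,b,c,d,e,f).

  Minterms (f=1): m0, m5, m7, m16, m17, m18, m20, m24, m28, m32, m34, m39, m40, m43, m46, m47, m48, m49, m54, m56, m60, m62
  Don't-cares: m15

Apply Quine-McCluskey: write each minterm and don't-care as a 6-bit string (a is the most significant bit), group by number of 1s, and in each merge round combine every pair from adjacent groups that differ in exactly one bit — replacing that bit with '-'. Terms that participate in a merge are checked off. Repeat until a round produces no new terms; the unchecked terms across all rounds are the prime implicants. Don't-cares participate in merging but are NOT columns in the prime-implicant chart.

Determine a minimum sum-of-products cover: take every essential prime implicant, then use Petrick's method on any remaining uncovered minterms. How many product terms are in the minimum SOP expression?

12

[col 0] 000000*, 000101*, 000111*, 001111*, 010000*, 010001*, 010010*, 010100*, 011000*, 011100*, 100000*, 100010*, 100111*, 101000*, 101011*, 101110*, 101111*, 110000*, 110001*, 110110*, 111000*, 111100*, 111110*
[col 1] -00000*, -00111*, -01111*, -10000*, -10001*, -11000*, -11100*, 0-0000*, 00-111*, 0001-1, 01-000*, 01-100*, 010-00*, 0100-0, 01000-*, 011-00*, 1-0000*, 1-1000*, 1-1110, 10-000*, 10-111*, 1000-0, 101-11, 10111-, 11-000*, 11-110, 11000-*, 111-00*, 1111-0
[col 2] --0000, -0-111, -1-000, -1000-, -11-00, 01--00, 1--000
Prime implicants: --0000, -0-111, -1-000, -1000-, -11-00, 0001-1, 01--00, 0100-0, 1--000, 1-1110, 1000-0, 101-11, 10111-, 11-110, 1111-0
PI chart (minterm → PIs covering it):
  0 | --0000  (sole → essential)
  5 | 0001-1  (sole → essential)
  7 | -0-111,0001-1
  16 | --0000,-1-000,-1000-,01--00,0100-0
  17 | -1000-  (sole → essential)
  18 | 0100-0  (sole → essential)
  20 | 01--00  (sole → essential)
  24 | -1-000,-11-00,01--00
  28 | -11-00,01--00
  32 | --0000,1--000,1000-0
  34 | 1000-0  (sole → essential)
  39 | -0-111  (sole → essential)
  40 | 1--000  (sole → essential)
  43 | 101-11  (sole → essential)
  46 | 1-1110,10111-
  47 | -0-111,101-11,10111-
  48 | --0000,-1-000,-1000-,1--000
  49 | -1000-  (sole → essential)
  54 | 11-110  (sole → essential)
  56 | -1-000,-11-00,1--000
  60 | -11-00,1111-0
  62 | 1-1110,11-110,1111-0
Essential prime implicants: --0000, -0-111, -1000-, 0001-1, 01--00, 0100-0, 1--000, 1000-0, 101-11, 11-110
Petrick residual → -11-00, 1-1110
Minimum SOP uses 12 PIs: c'd'e'f' + b'def + bc'd'e' + bce'f' + a'b'c'df + a'be'f' + a'bc'd'f' + ad'e'f' + acdef' + ab'c'd'f' + ab'cef + abdef'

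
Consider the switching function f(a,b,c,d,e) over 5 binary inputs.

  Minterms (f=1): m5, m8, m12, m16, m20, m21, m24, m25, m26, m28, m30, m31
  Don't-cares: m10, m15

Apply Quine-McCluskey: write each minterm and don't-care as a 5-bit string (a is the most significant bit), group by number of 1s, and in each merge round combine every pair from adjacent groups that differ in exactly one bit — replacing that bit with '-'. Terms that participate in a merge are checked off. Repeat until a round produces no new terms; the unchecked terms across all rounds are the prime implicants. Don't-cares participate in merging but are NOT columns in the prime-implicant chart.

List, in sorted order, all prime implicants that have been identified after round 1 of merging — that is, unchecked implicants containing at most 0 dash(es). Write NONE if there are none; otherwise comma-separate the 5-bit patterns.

[col 0] 00101*, 01000*, 01010*, 01100*, 01111*, 10000*, 10100*, 10101*, 11000*, 11001*, 11010*, 11100*, 11110*, 11111*
[col 1] -0101, -1000*, -1010*, -1100*, -1111, 01-00*, 010-0*, 1-000*, 1-100*, 10-00*, 1010-, 11-00*, 11-10*, 110-0*, 1100-, 111-0*, 1111-
[col 2] -1-00, -10-0, 1--00, 11--0
Prime implicants: -0101, -1-00, -10-0, -1111, 1--00, 1010-, 11--0, 1100-, 1111-

NONE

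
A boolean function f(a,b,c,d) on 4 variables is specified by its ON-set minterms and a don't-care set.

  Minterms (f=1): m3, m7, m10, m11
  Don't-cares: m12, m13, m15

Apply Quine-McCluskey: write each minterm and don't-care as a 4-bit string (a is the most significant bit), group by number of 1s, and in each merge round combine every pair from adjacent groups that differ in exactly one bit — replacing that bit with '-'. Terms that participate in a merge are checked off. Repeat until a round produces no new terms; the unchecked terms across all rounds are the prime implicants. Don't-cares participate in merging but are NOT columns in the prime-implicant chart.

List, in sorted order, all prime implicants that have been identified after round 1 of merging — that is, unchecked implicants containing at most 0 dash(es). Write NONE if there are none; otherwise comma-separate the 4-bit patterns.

NONE

[col 0] 0011*, 0111*, 1010*, 1011*, 1100*, 1101*, 1111*
[col 1] -011*, -111*, 0-11*, 1-11*, 101-, 11-1, 110-
[col 2] --11
Prime implicants: --11, 101-, 11-1, 110-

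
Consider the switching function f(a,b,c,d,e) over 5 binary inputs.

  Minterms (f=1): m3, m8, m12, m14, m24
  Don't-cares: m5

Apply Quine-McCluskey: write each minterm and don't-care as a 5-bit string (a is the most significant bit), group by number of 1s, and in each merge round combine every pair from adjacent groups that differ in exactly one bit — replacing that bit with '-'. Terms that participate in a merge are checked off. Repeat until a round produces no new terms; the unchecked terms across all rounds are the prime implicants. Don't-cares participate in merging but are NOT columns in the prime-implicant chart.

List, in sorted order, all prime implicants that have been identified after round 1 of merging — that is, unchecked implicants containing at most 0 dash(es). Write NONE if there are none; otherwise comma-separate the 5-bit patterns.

00011, 00101

size-2^0 implicants → 00011  00101  01000(✓)  01100(✓)  01110(✓)  11000(✓)
size-2^1 implicants → -1000  01-00  011-0
Unchecked terms (primes): -1000, 00011, 00101, 01-00, 011-0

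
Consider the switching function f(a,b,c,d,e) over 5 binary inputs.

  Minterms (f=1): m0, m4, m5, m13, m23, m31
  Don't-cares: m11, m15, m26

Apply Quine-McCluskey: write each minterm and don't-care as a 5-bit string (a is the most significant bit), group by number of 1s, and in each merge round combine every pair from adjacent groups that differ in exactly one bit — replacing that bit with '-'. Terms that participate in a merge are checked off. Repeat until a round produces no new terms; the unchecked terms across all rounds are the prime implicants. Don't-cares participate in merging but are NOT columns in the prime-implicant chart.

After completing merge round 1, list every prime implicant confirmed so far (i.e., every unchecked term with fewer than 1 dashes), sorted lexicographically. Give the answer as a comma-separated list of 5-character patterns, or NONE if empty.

11010

[col 0] 00000*, 00100*, 00101*, 01011*, 01101*, 01111*, 10111*, 11010, 11111*
[col 1] -1111, 0-101, 00-00, 0010-, 01-11, 011-1, 1-111
Prime implicants: -1111, 0-101, 00-00, 0010-, 01-11, 011-1, 1-111, 11010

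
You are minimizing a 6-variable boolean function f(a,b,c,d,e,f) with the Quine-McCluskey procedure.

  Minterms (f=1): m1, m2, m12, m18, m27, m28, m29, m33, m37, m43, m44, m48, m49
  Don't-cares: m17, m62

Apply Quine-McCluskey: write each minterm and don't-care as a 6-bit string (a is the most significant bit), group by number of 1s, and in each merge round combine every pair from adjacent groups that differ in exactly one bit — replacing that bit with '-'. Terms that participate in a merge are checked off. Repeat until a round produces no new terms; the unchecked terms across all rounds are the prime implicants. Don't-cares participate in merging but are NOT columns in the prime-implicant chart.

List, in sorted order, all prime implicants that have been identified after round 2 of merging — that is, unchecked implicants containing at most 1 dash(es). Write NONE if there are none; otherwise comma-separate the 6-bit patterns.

-01100, 0-0010, 0-1100, 011011, 01110-, 100-01, 101011, 11000-, 111110

[col 0] 000001*, 000010*, 001100*, 010001*, 010010*, 011011, 011100*, 011101*, 100001*, 100101*, 101011, 101100*, 110000*, 110001*, 111110
[col 1] -00001*, -01100, -10001*, 0-0001*, 0-0010, 0-1100, 01110-, 1-0001*, 100-01, 11000-
[col 2] --0001
Prime implicants: --0001, -01100, 0-0010, 0-1100, 011011, 01110-, 100-01, 101011, 11000-, 111110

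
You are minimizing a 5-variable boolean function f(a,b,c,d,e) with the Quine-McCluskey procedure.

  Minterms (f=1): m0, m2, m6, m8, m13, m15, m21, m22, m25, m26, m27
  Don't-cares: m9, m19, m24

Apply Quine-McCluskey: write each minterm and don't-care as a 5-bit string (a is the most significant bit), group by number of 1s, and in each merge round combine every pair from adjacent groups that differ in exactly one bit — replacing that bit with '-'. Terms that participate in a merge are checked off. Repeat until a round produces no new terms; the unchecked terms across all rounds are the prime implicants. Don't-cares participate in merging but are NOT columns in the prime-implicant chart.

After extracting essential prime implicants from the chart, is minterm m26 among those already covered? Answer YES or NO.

Round 0: 00000✓ 00010✓ 00110✓ 01000✓ 01001✓ 01101✓ 01111✓ 10011✓ 10101 10110✓ 11000✓ 11001✓ 11010✓ 11011✓
Round 1: -0110 -1000✓ -1001✓ 0-000 00-10 000-0 01-01 0100-✓ 011-1 1-011 110-0✓ 110-1✓ 1100-✓ 1101-✓
Round 2: -100- 110--
PIs = {-0110, -100-, 0-000, 00-10, 000-0, 01-01, 011-1, 1-011, 10101, 110--}
Coverage chart:
  m0: 0-000,000-0
  m2: 00-10,000-0
  m6: -0110,00-10
  m8: -100-,0-000
  m13: 01-01,011-1
  m15: 011-1 ←essential
  m21: 10101 ←essential
  m22: -0110 ←essential
  m25: -100-,110--
  m26: 110-- ←essential
  m27: 1-011,110--
Essential: -0110, 011-1, 10101, 110--

YES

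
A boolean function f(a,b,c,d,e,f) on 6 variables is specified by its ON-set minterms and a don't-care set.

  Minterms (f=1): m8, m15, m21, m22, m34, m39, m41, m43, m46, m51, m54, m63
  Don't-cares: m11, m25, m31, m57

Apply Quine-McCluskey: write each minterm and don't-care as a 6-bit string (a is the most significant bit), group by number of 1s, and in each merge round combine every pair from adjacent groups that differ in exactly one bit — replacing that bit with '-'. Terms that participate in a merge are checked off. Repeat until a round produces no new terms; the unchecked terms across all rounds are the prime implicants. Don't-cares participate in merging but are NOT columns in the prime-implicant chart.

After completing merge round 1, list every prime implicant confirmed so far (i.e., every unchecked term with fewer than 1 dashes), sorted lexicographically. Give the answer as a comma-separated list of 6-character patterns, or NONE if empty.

Round 0: 001000 001011✓ 001111✓ 010101 010110✓ 011001✓ 011111✓ 100010 100111 101001✓ 101011✓ 101110 110011 110110✓ 111001✓ 111111✓
Round 1: -01011 -10110 -11001 -11111 0-1111 001-11 1-1001 1010-1
PIs = {-01011, -10110, -11001, -11111, 0-1111, 001-11, 001000, 010101, 1-1001, 100010, 100111, 1010-1, 101110, 110011}

001000, 010101, 100010, 100111, 101110, 110011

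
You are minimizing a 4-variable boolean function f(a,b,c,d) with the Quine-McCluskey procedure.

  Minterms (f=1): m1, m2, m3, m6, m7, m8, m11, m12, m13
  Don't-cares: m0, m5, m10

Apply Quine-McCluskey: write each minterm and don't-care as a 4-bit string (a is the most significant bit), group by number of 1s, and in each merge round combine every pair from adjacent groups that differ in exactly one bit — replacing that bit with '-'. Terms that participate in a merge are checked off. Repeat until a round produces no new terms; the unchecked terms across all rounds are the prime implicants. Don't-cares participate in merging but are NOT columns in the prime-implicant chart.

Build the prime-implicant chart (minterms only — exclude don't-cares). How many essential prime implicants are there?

2

size-2^0 implicants → 0000(✓)  0001(✓)  0010(✓)  0011(✓)  0101(✓)  0110(✓)  0111(✓)  1000(✓)  1010(✓)  1011(✓)  1100(✓)  1101(✓)
size-2^1 implicants → -000(✓)  -010(✓)  -011(✓)  -101  0-01(✓)  0-10(✓)  0-11(✓)  00-0(✓)  00-1(✓)  000-(✓)  001-(✓)  01-1(✓)  011-(✓)  1-00  10-0(✓)  101-(✓)  110-
size-2^2 implicants → -0-0  -01-  0--1  0-1-  00--
Unchecked terms (primes): -0-0, -01-, -101, 0--1, 0-1-, 00--, 1-00, 110-
Minterm coverage:
  m1 ⊆ 0--1,00--
  m2 ⊆ -0-0,-01-,0-1-,00--
  m3 ⊆ -01-,0--1,0-1-,00--
  m6 ⊆ 0-1- [E]
  m7 ⊆ 0--1,0-1-
  m8 ⊆ -0-0,1-00
  m11 ⊆ -01- [E]
  m12 ⊆ 1-00,110-
  m13 ⊆ -101,110-
E = {-01-, 0-1-}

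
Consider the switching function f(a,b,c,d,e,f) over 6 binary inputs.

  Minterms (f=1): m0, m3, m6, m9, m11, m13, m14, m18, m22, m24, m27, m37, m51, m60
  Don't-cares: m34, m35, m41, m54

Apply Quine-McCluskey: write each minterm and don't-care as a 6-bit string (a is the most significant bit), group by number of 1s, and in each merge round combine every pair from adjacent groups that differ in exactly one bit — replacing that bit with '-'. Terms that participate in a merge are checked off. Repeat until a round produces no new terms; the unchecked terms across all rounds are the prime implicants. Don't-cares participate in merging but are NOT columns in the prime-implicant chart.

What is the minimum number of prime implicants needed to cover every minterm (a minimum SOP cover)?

10

[col 0] 000000, 000011*, 000110*, 001001*, 001011*, 001101*, 001110*, 010010*, 010110*, 011000, 011011*, 100010*, 100011*, 100101, 101001*, 110011*, 110110*, 111100
[col 1] -00011, -01001, -10110, 0-0110, 0-1011, 00-011, 00-110, 001-01, 0010-1, 010-10, 1-0011, 10001-
Prime implicants: -00011, -01001, -10110, 0-0110, 0-1011, 00-011, 00-110, 000000, 001-01, 0010-1, 010-10, 011000, 1-0011, 10001-, 100101, 111100
PI chart (minterm → PIs covering it):
  0 | 000000  (sole → essential)
  3 | -00011,00-011
  6 | 0-0110,00-110
  9 | -01001,001-01,0010-1
  11 | 0-1011,00-011,0010-1
  13 | 001-01  (sole → essential)
  14 | 00-110  (sole → essential)
  18 | 010-10  (sole → essential)
  22 | -10110,0-0110,010-10
  24 | 011000  (sole → essential)
  27 | 0-1011  (sole → essential)
  37 | 100101  (sole → essential)
  51 | 1-0011  (sole → essential)
  60 | 111100  (sole → essential)
Essential prime implicants: 0-1011, 00-110, 000000, 001-01, 010-10, 011000, 1-0011, 100101, 111100
Petrick residual → -00011
Minimum SOP uses 10 PIs: b'c'd'ef + a'cd'ef + a'b'def' + a'b'c'd'e'f' + a'b'ce'f + a'bc'ef' + a'bcd'e'f' + ac'd'ef + ab'c'de'f + abcde'f'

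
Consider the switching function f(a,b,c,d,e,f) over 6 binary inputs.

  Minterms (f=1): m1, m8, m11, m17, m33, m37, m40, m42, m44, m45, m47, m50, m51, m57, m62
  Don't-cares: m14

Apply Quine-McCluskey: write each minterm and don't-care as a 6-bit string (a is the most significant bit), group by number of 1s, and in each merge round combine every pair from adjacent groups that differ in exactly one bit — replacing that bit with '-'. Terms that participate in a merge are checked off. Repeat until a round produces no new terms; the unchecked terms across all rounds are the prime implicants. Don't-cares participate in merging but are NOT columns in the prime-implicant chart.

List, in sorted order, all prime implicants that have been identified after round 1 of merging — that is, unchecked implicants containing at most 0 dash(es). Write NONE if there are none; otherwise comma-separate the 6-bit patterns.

001011, 001110, 111001, 111110

size-2^0 implicants → 000001(✓)  001000(✓)  001011  001110  010001(✓)  100001(✓)  100101(✓)  101000(✓)  101010(✓)  101100(✓)  101101(✓)  101111(✓)  110010(✓)  110011(✓)  111001  111110
size-2^1 implicants → -00001  -01000  0-0001  10-101  100-01  101-00  1010-0  1011-1  10110-  11001-
Unchecked terms (primes): -00001, -01000, 0-0001, 001011, 001110, 10-101, 100-01, 101-00, 1010-0, 1011-1, 10110-, 11001-, 111001, 111110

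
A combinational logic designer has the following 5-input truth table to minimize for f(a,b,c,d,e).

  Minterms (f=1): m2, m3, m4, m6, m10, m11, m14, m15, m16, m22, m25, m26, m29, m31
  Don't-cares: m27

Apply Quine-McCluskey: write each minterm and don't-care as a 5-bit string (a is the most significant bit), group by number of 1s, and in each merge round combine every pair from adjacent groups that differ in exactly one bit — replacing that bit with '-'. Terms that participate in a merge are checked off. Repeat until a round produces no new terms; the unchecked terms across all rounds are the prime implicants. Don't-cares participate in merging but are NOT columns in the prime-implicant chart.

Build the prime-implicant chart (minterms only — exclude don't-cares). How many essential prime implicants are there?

6

Round 0: 00010✓ 00011✓ 00100✓ 00110✓ 01010✓ 01011✓ 01110✓ 01111✓ 10000 10110✓ 11001✓ 11010✓ 11011✓ 11101✓ 11111✓
Round 1: -0110 -1010✓ -1011✓ -1111✓ 0-010✓ 0-011✓ 0-110✓ 00-10✓ 0001-✓ 001-0 01-10✓ 01-11✓ 0101-✓ 0111-✓ 11-01✓ 11-11✓ 110-1✓ 1101-✓ 111-1✓
Round 2: -1-11 -101- 0--10 0-01- 01-1- 11--1
PIs = {-0110, -1-11, -101-, 0--10, 0-01-, 001-0, 01-1-, 10000, 11--1}
Coverage chart:
  m2: 0--10,0-01-
  m3: 0-01- ←essential
  m4: 001-0 ←essential
  m6: -0110,0--10,001-0
  m10: -101-,0--10,0-01-,01-1-
  m11: -1-11,-101-,0-01-,01-1-
  m14: 0--10,01-1-
  m15: -1-11,01-1-
  m16: 10000 ←essential
  m22: -0110 ←essential
  m25: 11--1 ←essential
  m26: -101- ←essential
  m29: 11--1 ←essential
  m31: -1-11,11--1
Essential: -0110, -101-, 0-01-, 001-0, 10000, 11--1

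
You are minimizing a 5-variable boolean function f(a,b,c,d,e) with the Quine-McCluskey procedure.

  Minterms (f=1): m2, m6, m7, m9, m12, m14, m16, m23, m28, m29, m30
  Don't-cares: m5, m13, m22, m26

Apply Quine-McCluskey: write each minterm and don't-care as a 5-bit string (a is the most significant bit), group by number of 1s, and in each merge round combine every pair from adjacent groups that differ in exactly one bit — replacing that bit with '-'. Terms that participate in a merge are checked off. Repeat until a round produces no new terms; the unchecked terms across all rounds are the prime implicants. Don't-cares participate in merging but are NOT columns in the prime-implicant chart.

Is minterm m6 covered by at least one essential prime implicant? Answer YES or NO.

YES

Round 0: 00010✓ 00101✓ 00110✓ 00111✓ 01001✓ 01100✓ 01101✓ 01110✓ 10000 10110✓ 10111✓ 11010✓ 11100✓ 11101✓ 11110✓
Round 1: -0110✓ -0111✓ -1100✓ -1101✓ -1110✓ 0-101 0-110✓ 00-10 001-1 0011-✓ 01-01 011-0✓ 0110-✓ 1-110✓ 1011-✓ 11-10 111-0✓ 1110-✓
Round 2: --110 -011- -11-0 -110-
PIs = {--110, -011-, -11-0, -110-, 0-101, 00-10, 001-1, 01-01, 10000, 11-10}
Coverage chart:
  m2: 00-10 ←essential
  m6: --110,-011-,00-10
  m7: -011-,001-1
  m9: 01-01 ←essential
  m12: -11-0,-110-
  m14: --110,-11-0
  m16: 10000 ←essential
  m23: -011- ←essential
  m28: -11-0,-110-
  m29: -110- ←essential
  m30: --110,-11-0,11-10
Essential: -011-, -110-, 00-10, 01-01, 10000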